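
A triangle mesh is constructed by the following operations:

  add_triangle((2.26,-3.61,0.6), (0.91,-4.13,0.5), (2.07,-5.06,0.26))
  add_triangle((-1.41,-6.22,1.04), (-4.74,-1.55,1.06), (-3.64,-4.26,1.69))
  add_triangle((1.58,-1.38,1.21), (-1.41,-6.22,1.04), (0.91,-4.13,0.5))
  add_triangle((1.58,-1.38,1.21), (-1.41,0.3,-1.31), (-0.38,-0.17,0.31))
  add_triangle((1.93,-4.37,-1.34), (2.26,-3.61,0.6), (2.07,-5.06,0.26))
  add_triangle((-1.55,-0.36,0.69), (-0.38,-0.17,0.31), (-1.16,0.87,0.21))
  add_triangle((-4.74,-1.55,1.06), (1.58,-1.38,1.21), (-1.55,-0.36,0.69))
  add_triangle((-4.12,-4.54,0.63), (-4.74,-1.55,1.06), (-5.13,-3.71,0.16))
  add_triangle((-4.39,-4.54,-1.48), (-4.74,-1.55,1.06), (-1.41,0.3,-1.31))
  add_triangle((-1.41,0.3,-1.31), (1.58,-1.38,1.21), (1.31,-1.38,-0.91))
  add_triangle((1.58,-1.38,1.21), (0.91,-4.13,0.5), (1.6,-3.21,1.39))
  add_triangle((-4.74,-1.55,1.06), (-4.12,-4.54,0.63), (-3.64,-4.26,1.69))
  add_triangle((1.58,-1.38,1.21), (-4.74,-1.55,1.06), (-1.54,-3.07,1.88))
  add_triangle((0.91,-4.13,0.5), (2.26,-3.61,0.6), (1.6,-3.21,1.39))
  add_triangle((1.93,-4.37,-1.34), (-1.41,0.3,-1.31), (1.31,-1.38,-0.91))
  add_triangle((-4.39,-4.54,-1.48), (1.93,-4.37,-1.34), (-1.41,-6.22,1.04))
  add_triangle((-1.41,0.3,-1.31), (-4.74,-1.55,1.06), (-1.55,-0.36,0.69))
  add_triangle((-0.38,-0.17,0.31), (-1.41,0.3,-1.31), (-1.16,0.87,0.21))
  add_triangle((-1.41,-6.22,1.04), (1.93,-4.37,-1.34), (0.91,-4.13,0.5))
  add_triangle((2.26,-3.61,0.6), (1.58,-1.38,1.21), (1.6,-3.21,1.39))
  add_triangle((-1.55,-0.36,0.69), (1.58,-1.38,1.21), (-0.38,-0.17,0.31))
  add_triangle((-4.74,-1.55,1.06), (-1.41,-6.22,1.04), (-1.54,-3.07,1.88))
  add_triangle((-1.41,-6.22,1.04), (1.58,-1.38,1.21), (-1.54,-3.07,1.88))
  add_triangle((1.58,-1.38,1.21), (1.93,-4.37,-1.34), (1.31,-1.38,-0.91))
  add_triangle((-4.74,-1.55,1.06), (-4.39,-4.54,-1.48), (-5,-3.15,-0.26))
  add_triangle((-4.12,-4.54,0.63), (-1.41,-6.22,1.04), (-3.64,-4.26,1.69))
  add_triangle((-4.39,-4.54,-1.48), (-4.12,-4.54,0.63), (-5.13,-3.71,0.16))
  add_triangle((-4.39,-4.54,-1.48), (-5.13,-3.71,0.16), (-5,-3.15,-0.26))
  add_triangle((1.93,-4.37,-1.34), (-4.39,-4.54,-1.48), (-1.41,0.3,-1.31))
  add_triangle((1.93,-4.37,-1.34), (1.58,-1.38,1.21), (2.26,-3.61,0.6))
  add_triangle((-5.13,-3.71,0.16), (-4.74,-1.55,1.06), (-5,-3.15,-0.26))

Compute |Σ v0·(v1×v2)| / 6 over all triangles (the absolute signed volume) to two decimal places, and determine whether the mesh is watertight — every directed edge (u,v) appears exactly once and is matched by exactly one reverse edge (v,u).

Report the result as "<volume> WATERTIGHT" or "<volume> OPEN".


Per-triangle v0·(v1×v2)/6:
  t1: +0.4626
  t2: -2.2280
  t3: +2.2481
  t4: -0.1779
  t5: +1.0831
  t6: +0.0350
  t7: +0.6959
  t8: +2.0222
  t9: +5.4662
  t10: -0.4550
  t11: -0.2386
  t12: +2.9160
  t13: +0.8687
  t14: +0.9094
  t15: +1.1683
  t16: +13.9937
  t17: +0.3950
  t18: -0.1730
  t19: +3.3862
  t20: +0.6107
  t21: +0.0232
  t22: +5.5171
  t23: +3.5386
  t24: +1.1774
  t25: -0.4336
  t26: +3.4907
  t27: +2.7426
  t28: +1.1297
  t29: +6.4484
  t30: +0.4148
  t31: +1.0313
Σ = +58.0687 → |volume| = 58.07

Directed edges: 93 total; 9 unmatched, e.g. (0.91,-4.13,0.5)→(2.07,-5.06,0.26) → open.

58.07 OPEN


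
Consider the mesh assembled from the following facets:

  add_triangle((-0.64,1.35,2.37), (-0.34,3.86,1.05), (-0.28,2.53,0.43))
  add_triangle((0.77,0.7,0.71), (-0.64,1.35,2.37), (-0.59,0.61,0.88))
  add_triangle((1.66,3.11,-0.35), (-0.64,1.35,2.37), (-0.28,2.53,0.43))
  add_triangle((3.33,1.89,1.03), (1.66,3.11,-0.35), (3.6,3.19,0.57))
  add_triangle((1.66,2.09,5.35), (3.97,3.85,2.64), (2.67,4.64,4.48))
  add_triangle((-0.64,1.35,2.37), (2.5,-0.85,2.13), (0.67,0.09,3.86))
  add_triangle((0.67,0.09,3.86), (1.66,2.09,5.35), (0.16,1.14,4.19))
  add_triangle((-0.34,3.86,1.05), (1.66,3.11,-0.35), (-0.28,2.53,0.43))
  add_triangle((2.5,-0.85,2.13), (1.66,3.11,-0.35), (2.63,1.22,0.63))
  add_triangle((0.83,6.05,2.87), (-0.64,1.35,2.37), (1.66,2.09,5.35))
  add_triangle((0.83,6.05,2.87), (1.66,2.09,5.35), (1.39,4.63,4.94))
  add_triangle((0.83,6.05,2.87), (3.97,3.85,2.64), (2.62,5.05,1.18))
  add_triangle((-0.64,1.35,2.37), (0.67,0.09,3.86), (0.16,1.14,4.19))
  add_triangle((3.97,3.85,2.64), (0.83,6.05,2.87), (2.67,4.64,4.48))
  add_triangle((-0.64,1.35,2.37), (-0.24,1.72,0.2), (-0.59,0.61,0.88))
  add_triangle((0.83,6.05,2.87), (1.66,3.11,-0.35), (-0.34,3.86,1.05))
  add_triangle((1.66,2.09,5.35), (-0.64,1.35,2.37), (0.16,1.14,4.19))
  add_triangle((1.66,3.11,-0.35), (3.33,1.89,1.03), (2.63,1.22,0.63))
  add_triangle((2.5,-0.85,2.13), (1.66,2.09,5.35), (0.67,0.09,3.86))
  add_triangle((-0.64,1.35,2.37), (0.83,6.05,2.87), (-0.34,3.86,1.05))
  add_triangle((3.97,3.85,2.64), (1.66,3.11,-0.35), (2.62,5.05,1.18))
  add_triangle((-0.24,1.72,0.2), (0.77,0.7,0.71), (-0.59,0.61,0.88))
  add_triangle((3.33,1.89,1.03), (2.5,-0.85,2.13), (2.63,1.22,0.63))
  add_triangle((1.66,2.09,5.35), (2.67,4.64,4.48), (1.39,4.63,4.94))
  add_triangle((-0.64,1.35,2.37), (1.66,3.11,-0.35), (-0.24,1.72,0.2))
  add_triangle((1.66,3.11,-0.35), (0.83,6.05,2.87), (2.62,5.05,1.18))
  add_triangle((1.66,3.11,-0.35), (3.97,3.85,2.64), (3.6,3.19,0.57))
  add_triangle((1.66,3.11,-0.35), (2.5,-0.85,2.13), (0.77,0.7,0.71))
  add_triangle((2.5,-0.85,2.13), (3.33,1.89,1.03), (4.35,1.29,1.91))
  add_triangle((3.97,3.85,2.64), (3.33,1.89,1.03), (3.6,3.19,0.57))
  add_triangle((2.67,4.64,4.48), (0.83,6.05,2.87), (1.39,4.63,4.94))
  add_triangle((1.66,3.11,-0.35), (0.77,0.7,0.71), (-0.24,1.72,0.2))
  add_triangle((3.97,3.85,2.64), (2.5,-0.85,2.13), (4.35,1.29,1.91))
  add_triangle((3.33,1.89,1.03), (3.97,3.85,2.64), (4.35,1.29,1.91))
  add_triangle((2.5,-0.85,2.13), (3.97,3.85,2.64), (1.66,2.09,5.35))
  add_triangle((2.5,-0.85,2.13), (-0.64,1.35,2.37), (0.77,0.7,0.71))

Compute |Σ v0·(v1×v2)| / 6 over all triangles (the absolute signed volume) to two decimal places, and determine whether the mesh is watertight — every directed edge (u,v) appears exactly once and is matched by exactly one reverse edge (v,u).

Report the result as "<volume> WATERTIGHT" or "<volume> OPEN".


57.25 WATERTIGHT

Per-triangle v0·(v1×v2)/6:
  t1: +0.1602
  t2: -0.0824
  t3: -1.6272
  t4: -0.1044
  t5: +4.9022
  t6: -1.1659
  t7: +1.2076
  t8: +0.3652
  t9: -0.9119
  t10: +6.0217
  t11: -0.4818
  t12: +5.7999
  t13: +0.2325
  t14: +6.2406
  t15: +0.2156
  t16: +2.5718
  t17: +1.0405
  t18: +0.3514
  t19: +3.1167
  t20: +2.1664
  t21: +1.8557
  t22: -0.2922
  t23: +0.4364
  t24: +3.4496
  t25: +1.2363
  t26: +2.0353
  t27: +2.1002
  t28: -0.7897
  t29: -0.1769
  t30: +1.3804
  t31: +3.8910
  t32: -0.5543
  t33: +3.0350
  t34: +1.4242
  t35: +9.3481
  t36: -1.1428
Σ = +57.2549 → |volume| = 57.25

Directed edges: 108 total, each appears once with its reverse present → watertight.


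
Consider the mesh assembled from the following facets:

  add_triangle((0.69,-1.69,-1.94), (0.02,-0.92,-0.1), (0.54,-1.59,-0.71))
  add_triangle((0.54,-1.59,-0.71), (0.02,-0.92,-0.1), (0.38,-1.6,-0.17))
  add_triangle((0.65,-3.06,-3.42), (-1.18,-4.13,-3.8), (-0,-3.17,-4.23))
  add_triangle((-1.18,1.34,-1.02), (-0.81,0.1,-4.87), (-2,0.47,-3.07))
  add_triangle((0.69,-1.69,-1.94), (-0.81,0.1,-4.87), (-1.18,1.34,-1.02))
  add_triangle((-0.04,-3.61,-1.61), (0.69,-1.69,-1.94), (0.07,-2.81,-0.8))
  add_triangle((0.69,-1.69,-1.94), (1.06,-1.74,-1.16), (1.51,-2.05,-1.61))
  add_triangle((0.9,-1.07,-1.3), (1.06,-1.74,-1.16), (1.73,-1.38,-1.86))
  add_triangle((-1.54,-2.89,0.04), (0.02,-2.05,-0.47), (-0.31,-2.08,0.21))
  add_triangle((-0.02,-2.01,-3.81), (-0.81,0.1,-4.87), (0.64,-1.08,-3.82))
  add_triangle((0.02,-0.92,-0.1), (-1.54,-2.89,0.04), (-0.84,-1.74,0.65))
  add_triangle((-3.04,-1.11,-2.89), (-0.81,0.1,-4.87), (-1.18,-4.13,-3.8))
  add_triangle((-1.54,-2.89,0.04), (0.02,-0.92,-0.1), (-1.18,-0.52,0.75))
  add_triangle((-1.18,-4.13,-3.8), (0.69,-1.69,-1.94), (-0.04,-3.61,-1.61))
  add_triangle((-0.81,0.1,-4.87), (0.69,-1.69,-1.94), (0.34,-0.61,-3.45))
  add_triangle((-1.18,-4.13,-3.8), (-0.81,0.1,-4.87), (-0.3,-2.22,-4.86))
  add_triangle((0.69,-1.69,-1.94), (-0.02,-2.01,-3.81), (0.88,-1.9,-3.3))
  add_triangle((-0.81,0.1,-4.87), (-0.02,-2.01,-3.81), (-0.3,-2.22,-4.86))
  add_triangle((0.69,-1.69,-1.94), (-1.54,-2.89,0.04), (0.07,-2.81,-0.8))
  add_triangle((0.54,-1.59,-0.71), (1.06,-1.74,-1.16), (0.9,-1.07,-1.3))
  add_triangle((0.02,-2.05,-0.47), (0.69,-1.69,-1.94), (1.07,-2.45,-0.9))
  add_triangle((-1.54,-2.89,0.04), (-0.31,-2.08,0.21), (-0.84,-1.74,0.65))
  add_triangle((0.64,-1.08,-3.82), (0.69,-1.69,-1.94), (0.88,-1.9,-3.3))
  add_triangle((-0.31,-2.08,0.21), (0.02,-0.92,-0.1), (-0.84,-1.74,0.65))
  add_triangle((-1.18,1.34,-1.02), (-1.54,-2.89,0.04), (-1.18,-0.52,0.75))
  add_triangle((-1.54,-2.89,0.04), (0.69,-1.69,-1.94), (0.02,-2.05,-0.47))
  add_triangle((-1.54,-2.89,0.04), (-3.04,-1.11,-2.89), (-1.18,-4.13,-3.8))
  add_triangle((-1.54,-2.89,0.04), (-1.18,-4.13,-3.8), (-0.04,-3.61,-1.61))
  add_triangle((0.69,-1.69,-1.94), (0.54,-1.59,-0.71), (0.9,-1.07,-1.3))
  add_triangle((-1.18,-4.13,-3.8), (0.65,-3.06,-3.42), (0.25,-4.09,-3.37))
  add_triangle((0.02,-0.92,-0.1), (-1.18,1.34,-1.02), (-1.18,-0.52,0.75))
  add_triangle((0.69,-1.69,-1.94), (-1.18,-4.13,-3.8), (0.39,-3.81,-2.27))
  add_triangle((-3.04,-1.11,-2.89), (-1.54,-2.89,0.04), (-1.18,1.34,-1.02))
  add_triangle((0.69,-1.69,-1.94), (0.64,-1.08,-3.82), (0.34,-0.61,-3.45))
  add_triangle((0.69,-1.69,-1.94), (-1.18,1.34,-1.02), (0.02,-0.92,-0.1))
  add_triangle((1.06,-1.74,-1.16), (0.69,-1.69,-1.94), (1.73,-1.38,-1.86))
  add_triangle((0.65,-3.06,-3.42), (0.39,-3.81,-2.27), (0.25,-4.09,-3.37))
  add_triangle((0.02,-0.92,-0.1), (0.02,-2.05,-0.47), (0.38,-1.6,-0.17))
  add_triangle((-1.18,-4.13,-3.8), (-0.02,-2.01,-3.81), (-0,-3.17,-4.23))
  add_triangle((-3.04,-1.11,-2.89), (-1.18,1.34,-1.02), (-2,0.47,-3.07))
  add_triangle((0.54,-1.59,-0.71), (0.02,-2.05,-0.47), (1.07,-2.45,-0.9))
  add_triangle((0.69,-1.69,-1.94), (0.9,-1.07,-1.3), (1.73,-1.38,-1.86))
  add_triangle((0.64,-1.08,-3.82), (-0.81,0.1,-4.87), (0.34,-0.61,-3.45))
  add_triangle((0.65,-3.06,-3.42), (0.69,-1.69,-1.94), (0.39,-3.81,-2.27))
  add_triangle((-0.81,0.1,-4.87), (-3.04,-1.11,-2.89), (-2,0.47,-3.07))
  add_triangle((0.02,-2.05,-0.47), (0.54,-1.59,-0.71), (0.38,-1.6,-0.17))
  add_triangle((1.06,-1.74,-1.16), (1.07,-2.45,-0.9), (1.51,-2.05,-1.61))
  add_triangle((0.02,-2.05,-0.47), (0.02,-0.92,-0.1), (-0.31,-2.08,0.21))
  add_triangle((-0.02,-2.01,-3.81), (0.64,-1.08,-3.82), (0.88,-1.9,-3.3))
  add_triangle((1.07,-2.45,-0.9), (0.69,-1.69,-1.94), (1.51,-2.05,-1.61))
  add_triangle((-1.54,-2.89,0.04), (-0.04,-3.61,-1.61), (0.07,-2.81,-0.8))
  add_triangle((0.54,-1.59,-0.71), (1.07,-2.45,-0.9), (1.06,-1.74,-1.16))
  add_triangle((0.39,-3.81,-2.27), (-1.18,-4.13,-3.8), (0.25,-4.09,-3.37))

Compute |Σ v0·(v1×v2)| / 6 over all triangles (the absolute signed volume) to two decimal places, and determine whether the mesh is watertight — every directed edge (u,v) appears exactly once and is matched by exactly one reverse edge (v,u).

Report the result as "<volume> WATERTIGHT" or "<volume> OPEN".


Per-triangle v0·(v1×v2)/6:
  t1: -0.0823
  t2: -0.0287
  t3: +1.0011
  t4: +1.2608
  t5: -0.3344
  t6: +0.2654
  t7: -0.0856
  t8: -0.0837
  t9: +0.2887
  t10: +1.5846
  t11: -0.1586
  t12: +8.2213
  t13: +0.1335
  t14: +1.6445
  t15: -0.7234
  t16: +2.7680
  t17: +0.3091
  t18: +0.2939
  t19: -0.8396
  t20: -0.0477
  t21: +0.4771
  t22: +0.2331
  t23: -0.0130
  t24: -0.0130
  t25: +1.1132
  t26: +0.6702
  t27: +5.9775
  t28: +2.6835
  t29: -0.1433
  t30: +1.0028
  t31: -0.3553
  t32: -1.3894
  t33: +1.4695
  t34: -0.0881
  t35: -0.4267
  t36: +0.3023
  t37: +0.3706
  t38: +0.0131
  t39: +0.7212
  t40: +1.1105
  t41: -0.0629
  t42: -0.0124
  t43: +0.1544
  t44: +0.3247
  t45: +2.2590
  t46: +0.0783
  t47: -0.0257
  t48: +0.0151
  t49: +0.5996
  t50: +0.3479
  t51: +0.4921
  t52: -0.0483
  t53: +0.8063
Σ = +34.0311 → |volume| = 34.03

Directed edges: 159 total; 7 unmatched, e.g. (-0,-3.17,-4.23)→(0.65,-3.06,-3.42) → open.

34.03 OPEN


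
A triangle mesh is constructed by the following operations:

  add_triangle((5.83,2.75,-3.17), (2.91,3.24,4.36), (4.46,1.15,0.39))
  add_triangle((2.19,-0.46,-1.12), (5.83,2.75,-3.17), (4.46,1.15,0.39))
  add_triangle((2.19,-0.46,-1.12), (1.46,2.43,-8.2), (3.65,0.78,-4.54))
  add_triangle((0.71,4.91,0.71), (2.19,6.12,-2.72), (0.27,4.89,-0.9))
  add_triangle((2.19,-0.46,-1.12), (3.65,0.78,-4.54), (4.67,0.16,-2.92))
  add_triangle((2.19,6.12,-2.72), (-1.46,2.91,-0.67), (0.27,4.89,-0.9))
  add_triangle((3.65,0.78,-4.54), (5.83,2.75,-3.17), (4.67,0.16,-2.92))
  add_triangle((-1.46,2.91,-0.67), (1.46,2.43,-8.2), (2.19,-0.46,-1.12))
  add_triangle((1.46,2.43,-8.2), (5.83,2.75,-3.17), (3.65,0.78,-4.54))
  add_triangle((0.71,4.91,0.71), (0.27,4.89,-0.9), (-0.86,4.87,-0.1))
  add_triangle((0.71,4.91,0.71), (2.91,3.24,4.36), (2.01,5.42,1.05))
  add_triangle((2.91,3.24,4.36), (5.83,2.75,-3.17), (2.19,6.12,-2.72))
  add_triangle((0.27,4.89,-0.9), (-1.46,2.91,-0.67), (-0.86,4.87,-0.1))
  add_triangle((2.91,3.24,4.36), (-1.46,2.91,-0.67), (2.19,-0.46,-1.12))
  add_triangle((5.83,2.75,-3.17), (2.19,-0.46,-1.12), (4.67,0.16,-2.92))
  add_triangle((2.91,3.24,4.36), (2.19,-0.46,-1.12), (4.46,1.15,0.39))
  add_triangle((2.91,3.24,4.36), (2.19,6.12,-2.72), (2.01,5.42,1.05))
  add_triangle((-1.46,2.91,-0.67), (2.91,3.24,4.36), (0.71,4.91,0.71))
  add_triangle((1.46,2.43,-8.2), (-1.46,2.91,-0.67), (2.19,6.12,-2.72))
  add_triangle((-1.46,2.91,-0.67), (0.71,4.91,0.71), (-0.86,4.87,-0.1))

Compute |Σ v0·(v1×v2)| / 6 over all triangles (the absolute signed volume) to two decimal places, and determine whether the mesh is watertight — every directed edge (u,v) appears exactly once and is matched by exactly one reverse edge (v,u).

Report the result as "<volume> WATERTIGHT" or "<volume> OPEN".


91.96 OPEN

Per-triangle v0·(v1×v2)/6:
  t1: +10.6148
  t2: +4.0183
  t3: +1.5373
  t4: +3.0058
  t5: +0.8131
  t6: +2.3078
  t7: +4.7239
  t8: -5.6672
  t9: +11.1004
  t10: +1.7695
  t11: +3.3731
  t12: +32.1465
  t13: +1.1755
  t14: -7.5485
  t15: +0.6929
  t16: +0.7000
  t17: +5.7592
  t18: +3.8101
  t19: +17.7902
  t20: -0.1585
Σ = +91.9641 → |volume| = 91.96

Directed edges: 60 total; 6 unmatched, e.g. (0.71,4.91,0.71)→(2.19,6.12,-2.72) → open.


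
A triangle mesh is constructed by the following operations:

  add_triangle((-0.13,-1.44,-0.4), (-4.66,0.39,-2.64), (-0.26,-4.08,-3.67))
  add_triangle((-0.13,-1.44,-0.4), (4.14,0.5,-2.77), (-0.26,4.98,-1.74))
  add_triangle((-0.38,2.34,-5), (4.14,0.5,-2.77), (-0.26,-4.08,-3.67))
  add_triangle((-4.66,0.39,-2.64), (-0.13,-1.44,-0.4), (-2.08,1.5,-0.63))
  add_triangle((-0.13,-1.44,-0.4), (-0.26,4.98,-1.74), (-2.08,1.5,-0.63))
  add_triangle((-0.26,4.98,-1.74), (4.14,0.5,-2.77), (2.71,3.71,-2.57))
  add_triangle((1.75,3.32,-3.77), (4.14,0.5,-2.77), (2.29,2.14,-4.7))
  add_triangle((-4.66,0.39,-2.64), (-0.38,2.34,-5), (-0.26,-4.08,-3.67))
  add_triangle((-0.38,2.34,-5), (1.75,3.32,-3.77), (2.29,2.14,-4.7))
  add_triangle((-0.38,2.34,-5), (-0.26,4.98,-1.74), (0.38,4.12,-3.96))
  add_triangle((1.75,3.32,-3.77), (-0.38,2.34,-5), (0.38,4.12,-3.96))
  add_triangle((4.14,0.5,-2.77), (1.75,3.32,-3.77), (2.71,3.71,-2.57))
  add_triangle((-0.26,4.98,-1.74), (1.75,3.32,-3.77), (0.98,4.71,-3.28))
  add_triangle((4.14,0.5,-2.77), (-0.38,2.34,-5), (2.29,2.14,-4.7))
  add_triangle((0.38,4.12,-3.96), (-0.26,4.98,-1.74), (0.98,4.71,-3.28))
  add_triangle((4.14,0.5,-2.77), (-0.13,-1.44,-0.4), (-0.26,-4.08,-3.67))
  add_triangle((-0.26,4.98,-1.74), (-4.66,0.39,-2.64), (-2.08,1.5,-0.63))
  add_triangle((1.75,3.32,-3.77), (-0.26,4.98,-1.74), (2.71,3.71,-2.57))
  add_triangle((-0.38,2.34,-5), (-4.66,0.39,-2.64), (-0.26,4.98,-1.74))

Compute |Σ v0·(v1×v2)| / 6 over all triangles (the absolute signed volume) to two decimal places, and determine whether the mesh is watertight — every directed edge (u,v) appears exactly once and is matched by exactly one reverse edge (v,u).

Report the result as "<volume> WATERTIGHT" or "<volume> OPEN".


85.12 OPEN

Per-triangle v0·(v1×v2)/6:
  t1: +2.9299
  t2: -3.5649
  t3: +21.0061
  t4: +0.2819
  t5: -1.4824
  t6: -1.8504
  t7: +3.4530
  t8: +21.5578
  t9: +3.5329
  t10: +2.6052
  t11: +2.9641
  t12: +4.4432
  t13: -0.0467
  t14: +1.5407
  t15: +1.7573
  t16: +2.4173
  t17: +3.7519
  t18: +4.2569
  t19: +15.5702
Σ = +85.1240 → |volume| = 85.12

Directed edges: 57 total; 3 unmatched, e.g. (0.38,4.12,-3.96)→(1.75,3.32,-3.77) → open.


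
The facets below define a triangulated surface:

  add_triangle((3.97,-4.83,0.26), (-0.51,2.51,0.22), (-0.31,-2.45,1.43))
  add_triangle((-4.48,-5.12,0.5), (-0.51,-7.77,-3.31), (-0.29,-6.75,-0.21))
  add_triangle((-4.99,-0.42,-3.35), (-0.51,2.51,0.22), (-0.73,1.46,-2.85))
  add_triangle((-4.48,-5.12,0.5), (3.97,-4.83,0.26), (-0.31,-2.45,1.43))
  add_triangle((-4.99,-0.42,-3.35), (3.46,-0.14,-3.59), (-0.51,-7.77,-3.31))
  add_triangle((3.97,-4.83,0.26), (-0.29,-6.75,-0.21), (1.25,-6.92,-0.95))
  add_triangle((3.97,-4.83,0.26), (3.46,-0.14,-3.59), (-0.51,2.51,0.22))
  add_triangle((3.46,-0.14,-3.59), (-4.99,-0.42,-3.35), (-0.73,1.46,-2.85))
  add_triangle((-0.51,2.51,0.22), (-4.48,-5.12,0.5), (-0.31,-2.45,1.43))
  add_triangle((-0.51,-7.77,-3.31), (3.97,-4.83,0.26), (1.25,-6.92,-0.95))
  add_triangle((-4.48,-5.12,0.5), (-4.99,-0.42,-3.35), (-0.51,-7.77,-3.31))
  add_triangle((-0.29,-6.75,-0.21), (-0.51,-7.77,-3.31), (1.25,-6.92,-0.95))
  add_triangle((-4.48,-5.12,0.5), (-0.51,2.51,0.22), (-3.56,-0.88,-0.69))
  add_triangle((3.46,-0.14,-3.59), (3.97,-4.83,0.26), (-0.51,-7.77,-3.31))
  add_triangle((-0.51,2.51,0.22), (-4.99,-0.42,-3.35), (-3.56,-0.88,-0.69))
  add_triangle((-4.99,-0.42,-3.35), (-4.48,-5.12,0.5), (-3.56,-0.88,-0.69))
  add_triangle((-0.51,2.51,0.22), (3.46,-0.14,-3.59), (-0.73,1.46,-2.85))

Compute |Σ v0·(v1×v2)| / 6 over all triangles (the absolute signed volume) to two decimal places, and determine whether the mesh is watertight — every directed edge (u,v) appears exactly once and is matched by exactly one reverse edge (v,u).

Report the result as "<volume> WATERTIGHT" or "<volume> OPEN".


182.30 OPEN

Per-triangle v0·(v1×v2)/6:
  t1: +2.2872
  t2: +14.8354
  t3: +5.7221
  t4: +8.6594
  t5: +36.9337
  t6: +4.1671
  t7: +5.4540
  t8: +8.3281
  t9: +3.4776
  t10: +5.9770
  t11: +34.2470
  t12: +5.4866
  t13: +2.8992
  t14: +30.0114
  t15: +3.8808
  t16: +5.0126
  t17: +4.9236
Σ = +182.3030 → |volume| = 182.30

Directed edges: 51 total; 3 unmatched, e.g. (-0.29,-6.75,-0.21)→(-4.48,-5.12,0.5) → open.


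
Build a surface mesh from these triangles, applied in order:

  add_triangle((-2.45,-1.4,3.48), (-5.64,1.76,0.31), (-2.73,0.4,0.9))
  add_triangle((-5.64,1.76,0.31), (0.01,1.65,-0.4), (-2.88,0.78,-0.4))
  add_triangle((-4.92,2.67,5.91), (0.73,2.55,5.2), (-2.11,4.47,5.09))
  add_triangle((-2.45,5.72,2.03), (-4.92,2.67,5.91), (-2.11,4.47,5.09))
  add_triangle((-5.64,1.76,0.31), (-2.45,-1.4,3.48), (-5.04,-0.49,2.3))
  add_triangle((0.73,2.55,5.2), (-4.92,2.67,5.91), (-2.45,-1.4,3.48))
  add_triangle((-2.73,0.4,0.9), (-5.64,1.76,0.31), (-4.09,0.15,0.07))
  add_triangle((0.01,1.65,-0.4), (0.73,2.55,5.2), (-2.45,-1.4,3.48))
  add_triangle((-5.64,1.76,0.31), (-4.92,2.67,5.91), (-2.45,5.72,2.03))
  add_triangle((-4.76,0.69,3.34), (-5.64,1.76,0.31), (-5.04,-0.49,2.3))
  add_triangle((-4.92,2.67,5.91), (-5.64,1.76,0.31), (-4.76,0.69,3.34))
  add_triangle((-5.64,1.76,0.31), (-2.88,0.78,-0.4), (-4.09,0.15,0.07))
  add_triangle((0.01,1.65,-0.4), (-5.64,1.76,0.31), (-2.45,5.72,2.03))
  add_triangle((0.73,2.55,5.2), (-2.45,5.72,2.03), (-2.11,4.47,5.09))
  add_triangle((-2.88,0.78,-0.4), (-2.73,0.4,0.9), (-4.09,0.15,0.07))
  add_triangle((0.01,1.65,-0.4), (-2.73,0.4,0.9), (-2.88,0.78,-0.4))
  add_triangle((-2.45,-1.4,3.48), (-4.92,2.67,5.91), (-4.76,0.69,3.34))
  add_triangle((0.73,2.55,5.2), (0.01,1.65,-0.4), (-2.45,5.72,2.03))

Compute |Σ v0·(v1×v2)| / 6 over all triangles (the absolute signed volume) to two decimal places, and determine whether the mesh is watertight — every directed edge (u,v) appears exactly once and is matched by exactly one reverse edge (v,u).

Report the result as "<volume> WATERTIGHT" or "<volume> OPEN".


89.60 OPEN

Per-triangle v0·(v1×v2)/6:
  t1: -0.1048
  t2: +0.9121
  t3: +10.3948
  t4: +11.6891
  t5: -2.3705
  t6: +14.8989
  t7: +0.8598
  t8: -4.5236
  t9: +24.2483
  t10: +4.4564
  t11: +7.4999
  t12: +0.5738
  t13: +4.8059
  t14: +6.8865
  t15: -0.4841
  t16: -0.9494
  t17: +6.1558
  t18: +4.6468
Σ = +89.5960 → |volume| = 89.60

Directed edges: 54 total; 6 unmatched, e.g. (-2.73,0.4,0.9)→(-2.45,-1.4,3.48) → open.


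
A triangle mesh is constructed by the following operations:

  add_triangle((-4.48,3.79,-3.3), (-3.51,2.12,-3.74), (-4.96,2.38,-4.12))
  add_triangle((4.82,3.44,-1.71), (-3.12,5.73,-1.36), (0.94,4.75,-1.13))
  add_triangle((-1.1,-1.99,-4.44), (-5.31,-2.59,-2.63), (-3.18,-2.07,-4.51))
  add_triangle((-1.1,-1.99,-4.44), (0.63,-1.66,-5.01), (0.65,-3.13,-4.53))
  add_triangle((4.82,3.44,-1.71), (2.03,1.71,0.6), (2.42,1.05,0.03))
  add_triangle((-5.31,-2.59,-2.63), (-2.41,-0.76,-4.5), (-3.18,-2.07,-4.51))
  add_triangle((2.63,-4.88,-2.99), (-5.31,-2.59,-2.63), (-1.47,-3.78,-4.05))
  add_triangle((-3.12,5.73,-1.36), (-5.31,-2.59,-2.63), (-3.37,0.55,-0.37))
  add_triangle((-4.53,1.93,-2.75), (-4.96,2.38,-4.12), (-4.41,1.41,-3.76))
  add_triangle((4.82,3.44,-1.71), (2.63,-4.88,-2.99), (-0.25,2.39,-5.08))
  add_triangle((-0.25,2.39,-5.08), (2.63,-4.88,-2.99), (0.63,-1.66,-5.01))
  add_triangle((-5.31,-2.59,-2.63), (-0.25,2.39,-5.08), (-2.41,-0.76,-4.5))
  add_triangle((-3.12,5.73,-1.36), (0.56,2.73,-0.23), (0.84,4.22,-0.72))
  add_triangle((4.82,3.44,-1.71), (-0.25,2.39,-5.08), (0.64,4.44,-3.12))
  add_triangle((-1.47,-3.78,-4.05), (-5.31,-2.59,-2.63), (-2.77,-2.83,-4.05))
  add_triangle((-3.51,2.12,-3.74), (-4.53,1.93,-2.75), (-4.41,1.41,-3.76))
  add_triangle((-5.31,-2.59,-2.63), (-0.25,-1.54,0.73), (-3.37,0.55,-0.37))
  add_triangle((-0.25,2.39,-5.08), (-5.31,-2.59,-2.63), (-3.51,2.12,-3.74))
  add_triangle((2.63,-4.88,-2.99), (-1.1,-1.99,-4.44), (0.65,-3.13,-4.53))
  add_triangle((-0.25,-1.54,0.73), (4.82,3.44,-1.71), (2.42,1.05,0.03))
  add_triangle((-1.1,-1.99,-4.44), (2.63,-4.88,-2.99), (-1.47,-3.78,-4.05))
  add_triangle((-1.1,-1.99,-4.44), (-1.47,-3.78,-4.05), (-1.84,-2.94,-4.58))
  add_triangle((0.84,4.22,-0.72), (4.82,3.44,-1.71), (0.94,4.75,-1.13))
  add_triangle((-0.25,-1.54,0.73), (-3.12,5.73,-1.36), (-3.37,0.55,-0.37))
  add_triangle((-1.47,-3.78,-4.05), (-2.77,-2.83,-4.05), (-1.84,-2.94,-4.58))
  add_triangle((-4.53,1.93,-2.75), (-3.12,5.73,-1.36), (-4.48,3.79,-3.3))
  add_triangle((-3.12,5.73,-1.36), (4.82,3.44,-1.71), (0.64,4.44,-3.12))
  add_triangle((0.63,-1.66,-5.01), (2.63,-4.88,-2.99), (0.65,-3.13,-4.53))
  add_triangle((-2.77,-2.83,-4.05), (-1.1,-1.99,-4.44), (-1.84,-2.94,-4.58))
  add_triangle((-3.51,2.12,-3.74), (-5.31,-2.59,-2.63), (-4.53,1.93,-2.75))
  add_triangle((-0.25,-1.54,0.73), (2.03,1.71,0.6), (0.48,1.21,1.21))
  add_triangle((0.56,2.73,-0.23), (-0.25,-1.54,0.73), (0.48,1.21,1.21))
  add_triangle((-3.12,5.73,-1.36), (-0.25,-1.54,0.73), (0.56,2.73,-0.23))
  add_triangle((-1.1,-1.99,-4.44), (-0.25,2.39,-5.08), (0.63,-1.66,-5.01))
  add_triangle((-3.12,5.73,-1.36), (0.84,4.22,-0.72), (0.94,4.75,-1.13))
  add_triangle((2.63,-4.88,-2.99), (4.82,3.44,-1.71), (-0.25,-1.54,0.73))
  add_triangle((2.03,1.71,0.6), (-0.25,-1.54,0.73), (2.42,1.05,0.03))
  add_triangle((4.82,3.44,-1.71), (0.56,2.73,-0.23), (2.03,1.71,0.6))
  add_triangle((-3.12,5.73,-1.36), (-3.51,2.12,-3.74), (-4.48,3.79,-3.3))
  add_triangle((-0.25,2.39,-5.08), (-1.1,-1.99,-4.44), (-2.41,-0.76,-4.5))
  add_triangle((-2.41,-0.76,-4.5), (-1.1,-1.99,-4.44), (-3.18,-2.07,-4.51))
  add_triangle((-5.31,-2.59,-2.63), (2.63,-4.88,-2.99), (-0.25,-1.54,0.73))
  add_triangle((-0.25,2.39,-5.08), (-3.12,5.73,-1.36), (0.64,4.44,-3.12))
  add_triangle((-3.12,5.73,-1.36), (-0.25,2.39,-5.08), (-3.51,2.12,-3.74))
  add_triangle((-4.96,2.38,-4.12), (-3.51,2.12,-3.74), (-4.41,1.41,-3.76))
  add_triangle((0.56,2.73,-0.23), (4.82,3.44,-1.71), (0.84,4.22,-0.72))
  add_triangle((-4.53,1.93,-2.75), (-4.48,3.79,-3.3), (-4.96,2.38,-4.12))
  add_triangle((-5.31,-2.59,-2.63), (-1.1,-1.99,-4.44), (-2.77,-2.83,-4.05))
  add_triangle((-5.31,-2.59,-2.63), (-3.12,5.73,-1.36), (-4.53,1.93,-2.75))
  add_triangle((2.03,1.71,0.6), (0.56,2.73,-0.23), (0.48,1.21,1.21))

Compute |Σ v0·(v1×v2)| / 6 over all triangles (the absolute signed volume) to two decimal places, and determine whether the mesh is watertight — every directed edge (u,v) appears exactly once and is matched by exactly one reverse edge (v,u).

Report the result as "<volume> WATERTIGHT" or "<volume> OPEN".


204.29 WATERTIGHT

Per-triangle v0·(v1×v2)/6:
  t1: +1.2697
  t2: +2.9925
  t3: +1.9864
  t4: +2.2905
  t5: +0.9046
  t6: +2.5977
  t7: +6.4818
  t8: +7.9779
  t9: +0.6107
  t10: +32.3005
  t11: +4.7797
  t12: +5.5278
  t13: +0.7021
  t14: +10.5701
  t15: +2.9117
  t16: -1.0803
  t17: +3.2881
  t18: +12.3586
  t19: +1.8996
  t20: +0.6230
  t21: +6.1232
  t22: +0.7191
  t23: +0.9338
  t24: +1.3177
  t25: +1.0573
  t26: +2.6868
  t27: +10.5977
  t28: +2.8050
  t29: +0.6302
  t30: +5.6155
  t31: +0.6996
  t32: +0.0240
  t33: +1.1468
  t34: +6.0252
  t35: +0.9562
  t36: +5.7310
  t37: +0.5771
  t38: +2.4780
  t39: +2.0691
  t40: +5.4108
  t41: +1.9651
  t42: +10.0440
  t43: +11.1027
  t44: +13.4020
  t45: +0.5161
  t46: +0.6989
  t47: +1.4582
  t48: +1.6533
  t49: +3.9284
  t50: +0.9239
Σ = +204.2894 → |volume| = 204.29

Directed edges: 150 total, each appears once with its reverse present → watertight.


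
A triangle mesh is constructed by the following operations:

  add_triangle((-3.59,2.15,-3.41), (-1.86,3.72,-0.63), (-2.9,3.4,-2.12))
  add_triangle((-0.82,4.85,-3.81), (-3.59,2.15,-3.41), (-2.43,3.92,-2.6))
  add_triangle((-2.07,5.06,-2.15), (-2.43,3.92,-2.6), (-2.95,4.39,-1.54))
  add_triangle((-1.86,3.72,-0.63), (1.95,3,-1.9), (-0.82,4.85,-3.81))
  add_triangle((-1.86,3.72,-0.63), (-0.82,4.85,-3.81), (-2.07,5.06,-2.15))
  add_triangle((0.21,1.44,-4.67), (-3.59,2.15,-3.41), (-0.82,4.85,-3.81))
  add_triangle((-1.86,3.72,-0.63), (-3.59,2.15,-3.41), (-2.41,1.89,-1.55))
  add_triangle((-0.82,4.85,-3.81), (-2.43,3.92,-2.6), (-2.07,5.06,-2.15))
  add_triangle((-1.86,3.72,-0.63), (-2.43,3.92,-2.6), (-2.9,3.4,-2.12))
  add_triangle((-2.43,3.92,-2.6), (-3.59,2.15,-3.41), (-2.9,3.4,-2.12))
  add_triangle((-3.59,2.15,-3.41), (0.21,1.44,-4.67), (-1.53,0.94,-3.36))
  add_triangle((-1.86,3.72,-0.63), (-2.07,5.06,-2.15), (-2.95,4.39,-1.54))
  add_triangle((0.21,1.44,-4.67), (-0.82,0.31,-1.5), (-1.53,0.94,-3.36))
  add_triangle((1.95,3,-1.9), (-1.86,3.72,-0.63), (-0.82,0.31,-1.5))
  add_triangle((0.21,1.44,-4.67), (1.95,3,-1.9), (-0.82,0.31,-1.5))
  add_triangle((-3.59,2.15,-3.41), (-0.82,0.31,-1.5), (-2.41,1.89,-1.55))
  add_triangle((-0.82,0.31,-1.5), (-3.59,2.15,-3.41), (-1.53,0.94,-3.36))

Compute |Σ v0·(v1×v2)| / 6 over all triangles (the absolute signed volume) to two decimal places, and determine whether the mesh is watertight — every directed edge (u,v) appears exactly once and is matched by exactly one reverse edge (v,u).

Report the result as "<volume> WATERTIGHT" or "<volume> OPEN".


23.16 OPEN

Per-triangle v0·(v1×v2)/6:
  t1: +0.1417
  t2: +3.7089
  t3: +1.1361
  t4: +5.0076
  t5: +0.4344
  t6: +9.8603
  t7: +0.8488
  t8: +2.1363
  t9: +0.9905
  t10: +1.2263
  t11: +1.7172
  t12: +0.8325
  t13: +0.1332
  t14: -3.6701
  t15: -1.4462
  t16: -0.1126
  t17: +0.2168
Σ = +23.1617 → |volume| = 23.16

Directed edges: 51 total; 9 unmatched, e.g. (-2.43,3.92,-2.6)→(-2.95,4.39,-1.54) → open.


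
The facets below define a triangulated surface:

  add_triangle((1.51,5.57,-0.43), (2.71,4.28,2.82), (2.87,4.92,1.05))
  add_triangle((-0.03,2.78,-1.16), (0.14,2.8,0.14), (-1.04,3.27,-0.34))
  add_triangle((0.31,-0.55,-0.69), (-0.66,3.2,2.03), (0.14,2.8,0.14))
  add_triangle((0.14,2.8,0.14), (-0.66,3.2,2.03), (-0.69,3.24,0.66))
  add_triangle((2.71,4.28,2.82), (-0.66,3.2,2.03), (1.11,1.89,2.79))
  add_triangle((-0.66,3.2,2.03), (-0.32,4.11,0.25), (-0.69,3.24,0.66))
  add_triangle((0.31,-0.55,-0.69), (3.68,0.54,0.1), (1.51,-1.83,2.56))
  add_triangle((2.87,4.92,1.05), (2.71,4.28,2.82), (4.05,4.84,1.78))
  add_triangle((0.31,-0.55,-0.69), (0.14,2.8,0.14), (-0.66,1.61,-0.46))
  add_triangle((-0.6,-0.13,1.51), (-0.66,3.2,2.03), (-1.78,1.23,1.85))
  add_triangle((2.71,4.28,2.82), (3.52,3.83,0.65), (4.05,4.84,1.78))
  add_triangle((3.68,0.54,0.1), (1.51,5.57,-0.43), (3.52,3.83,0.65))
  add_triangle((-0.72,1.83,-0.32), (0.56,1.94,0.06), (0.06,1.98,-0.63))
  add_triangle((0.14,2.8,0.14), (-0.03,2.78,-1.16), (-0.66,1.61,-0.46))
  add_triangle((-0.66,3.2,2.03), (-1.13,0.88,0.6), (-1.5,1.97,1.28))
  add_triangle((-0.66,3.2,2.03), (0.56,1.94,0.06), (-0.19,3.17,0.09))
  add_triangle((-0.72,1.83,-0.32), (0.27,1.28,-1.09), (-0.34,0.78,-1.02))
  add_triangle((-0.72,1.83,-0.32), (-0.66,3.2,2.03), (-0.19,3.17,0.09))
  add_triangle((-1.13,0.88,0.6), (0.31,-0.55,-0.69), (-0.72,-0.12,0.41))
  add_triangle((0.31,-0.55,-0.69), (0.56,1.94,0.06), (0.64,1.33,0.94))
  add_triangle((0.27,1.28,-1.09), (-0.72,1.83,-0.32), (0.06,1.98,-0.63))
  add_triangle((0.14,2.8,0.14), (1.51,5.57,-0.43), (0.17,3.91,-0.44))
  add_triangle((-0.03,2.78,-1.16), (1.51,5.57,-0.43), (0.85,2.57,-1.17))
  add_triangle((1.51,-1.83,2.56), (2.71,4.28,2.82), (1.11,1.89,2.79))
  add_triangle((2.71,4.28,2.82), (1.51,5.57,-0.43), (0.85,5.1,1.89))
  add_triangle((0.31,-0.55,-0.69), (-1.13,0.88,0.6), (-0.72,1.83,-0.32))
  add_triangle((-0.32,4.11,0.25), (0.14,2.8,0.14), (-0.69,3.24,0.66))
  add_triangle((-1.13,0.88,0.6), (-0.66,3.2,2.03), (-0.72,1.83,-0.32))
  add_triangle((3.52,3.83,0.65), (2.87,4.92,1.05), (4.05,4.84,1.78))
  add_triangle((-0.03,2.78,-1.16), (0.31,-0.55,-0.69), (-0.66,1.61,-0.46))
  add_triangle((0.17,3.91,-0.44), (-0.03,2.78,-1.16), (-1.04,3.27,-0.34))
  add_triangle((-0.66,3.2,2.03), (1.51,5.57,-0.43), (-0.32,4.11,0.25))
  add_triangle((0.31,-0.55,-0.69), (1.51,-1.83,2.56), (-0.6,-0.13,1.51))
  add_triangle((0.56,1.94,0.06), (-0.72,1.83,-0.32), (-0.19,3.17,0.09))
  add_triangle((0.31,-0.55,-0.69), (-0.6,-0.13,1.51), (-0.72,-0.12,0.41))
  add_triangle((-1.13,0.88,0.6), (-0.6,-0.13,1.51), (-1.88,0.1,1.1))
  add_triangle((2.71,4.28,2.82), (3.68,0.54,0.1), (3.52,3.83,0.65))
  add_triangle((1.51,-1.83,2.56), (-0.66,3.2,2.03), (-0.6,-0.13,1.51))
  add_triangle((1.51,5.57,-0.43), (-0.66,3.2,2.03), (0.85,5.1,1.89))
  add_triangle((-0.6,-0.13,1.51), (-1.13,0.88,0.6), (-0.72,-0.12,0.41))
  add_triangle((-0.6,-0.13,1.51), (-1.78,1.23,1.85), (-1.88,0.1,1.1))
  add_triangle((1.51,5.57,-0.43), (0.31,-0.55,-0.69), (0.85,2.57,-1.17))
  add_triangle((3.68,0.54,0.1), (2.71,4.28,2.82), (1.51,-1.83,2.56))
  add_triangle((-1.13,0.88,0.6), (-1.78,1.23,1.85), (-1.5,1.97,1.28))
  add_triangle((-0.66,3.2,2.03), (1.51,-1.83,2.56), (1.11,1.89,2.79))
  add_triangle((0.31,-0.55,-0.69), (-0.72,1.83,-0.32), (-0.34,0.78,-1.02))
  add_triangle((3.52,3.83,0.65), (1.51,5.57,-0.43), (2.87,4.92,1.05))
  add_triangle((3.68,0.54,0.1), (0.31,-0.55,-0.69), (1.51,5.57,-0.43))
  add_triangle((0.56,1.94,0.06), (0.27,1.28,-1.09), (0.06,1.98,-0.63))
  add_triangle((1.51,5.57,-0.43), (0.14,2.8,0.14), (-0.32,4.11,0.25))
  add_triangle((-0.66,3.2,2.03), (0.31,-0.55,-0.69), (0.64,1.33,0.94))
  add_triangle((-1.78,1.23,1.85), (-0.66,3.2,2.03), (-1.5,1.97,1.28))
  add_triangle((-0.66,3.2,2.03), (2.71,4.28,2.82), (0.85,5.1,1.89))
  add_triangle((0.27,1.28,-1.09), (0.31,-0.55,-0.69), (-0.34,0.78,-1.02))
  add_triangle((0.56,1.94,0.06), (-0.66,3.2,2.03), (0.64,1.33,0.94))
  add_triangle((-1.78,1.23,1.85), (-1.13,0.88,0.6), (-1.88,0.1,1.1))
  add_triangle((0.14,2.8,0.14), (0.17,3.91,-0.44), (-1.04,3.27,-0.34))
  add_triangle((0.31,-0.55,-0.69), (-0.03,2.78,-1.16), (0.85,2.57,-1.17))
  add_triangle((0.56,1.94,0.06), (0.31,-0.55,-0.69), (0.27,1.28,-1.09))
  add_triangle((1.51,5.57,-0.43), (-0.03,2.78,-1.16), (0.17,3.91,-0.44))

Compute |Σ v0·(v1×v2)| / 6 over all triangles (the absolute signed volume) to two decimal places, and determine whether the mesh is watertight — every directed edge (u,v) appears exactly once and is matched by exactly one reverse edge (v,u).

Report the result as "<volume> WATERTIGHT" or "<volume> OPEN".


59.60 WATERTIGHT

Per-triangle v0·(v1×v2)/6:
  t1: +2.4358
  t2: -0.6899
  t3: -0.0410
  t4: -0.5529
  t5: +2.9647
  t6: +0.4200
  t7: +1.7988
  t8: +1.7871
  t9: -0.3141
  t10: +0.9387
  t11: -0.2165
  t12: +2.7757
  t13: +0.2167
  t14: +0.4063
  t15: -0.0090
  t16: +0.6941
  t17: +0.2172
  t18: +0.7173
  t19: +0.0690
  t20: +0.1920
  t21: +0.1547
  t22: +0.3737
  t23: +0.8413
  t24: +3.1736
  t25: +4.8431
  t26: +0.1664
  t27: -0.1044
  t28: +0.7568
  t29: +0.9561
  t30: +0.2439
  t31: +0.6554
  t32: +2.2273
  t33: +0.3731
  t34: +0.1313
  t35: +0.0862
  t36: -0.2946
  t37: +4.2613
  t38: +2.2058
  t39: +2.1126
  t40: +0.1496
  t41: +0.4533
  t42: +0.3099
  t43: +9.4538
  t44: +0.1509
  t45: +2.0153
  t46: -0.0332
  t47: +1.9455
  t48: +2.4631
  t49: +0.1646
  t50: -0.1482
  t51: -0.1764
  t52: +0.5993
  t53: +2.6842
  t54: +0.1570
  t55: +0.6202
  t56: +0.2295
  t57: +0.3509
  t58: +0.3602
  t59: +0.1929
  t60: +0.6806
Σ = +59.5964 → |volume| = 59.60

Directed edges: 180 total, each appears once with its reverse present → watertight.


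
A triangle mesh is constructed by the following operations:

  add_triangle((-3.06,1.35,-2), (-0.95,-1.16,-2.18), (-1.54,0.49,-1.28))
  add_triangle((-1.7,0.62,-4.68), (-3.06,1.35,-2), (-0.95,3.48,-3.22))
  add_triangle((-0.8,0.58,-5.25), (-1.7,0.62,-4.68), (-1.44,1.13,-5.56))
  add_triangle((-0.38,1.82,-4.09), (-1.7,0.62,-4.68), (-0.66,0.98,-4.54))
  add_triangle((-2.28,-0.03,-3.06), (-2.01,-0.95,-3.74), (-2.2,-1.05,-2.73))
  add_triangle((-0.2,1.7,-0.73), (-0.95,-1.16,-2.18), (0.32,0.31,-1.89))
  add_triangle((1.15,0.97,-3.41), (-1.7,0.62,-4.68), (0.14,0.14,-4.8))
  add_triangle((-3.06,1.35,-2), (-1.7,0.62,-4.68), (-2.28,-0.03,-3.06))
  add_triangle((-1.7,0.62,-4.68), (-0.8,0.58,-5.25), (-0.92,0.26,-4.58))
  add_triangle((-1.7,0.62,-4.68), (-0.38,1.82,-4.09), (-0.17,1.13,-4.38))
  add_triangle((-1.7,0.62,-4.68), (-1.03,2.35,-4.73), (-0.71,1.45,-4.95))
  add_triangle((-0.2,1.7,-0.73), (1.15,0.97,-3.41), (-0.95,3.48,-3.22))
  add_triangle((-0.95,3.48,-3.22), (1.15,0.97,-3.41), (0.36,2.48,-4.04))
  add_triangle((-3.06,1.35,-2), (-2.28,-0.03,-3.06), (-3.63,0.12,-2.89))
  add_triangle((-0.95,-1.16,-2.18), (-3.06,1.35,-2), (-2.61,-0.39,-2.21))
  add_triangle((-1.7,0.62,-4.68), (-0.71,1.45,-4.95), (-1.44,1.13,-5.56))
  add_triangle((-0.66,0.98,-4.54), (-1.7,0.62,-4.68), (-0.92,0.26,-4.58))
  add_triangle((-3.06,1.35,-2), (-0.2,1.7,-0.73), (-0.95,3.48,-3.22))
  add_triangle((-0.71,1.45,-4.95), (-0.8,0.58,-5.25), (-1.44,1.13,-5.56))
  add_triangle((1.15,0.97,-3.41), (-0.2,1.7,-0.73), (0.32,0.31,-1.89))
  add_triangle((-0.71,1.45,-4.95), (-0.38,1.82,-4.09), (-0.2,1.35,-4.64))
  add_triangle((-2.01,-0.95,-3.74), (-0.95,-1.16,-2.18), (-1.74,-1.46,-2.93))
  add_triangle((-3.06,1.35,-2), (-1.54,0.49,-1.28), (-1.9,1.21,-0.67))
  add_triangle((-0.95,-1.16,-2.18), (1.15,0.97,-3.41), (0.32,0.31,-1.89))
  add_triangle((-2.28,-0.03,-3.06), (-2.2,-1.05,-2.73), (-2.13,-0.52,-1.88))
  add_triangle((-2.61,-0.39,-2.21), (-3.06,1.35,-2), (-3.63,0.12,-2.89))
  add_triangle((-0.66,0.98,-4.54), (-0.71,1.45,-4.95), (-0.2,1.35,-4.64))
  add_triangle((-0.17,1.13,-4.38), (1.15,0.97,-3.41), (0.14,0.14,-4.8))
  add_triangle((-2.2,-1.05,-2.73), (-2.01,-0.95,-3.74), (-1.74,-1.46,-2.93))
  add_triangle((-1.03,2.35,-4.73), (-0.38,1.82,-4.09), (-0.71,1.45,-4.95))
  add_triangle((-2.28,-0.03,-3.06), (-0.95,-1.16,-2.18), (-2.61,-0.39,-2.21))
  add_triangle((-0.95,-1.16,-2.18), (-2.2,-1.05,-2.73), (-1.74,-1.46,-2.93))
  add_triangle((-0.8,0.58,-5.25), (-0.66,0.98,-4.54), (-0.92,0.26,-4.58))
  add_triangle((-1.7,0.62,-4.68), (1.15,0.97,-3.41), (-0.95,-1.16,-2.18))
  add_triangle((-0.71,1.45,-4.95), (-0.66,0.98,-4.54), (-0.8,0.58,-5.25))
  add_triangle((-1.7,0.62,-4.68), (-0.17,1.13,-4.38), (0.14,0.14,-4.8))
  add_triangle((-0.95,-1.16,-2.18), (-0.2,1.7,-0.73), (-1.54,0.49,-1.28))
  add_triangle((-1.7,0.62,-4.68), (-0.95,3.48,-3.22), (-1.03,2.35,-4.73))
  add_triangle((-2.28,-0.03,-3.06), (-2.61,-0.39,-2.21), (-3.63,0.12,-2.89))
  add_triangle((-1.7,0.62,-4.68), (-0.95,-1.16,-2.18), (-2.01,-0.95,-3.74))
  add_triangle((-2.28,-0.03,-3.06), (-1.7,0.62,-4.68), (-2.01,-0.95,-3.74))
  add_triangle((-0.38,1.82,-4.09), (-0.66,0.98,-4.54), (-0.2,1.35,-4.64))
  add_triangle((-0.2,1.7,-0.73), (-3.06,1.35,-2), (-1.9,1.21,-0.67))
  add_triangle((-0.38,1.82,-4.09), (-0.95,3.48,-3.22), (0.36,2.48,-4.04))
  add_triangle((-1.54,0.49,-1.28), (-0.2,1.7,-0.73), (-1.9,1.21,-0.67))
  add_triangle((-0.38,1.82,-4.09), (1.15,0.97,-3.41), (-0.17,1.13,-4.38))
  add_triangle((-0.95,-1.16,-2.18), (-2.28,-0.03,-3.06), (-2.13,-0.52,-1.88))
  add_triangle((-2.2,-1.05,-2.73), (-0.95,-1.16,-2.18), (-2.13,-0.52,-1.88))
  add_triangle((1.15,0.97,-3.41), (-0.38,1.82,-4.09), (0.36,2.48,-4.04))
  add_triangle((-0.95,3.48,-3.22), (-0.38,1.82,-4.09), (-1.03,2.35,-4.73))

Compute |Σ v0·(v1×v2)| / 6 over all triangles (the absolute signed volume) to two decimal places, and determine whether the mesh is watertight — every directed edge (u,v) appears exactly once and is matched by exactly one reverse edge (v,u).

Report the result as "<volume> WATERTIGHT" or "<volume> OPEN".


Per-triangle v0·(v1×v2)/6:
  t1: -0.0696
  t2: +5.7435
  t3: +0.3919
  t4: -0.6597
  t5: +0.4826
  t6: -0.8113
  t7: -1.6853
  t8: +1.7814
  t9: +0.2324
  t10: +0.9426
  t11: +1.0363
  t12: +1.0766
  t13: -0.0790
  t14: +0.9127
  t15: -0.8197
  t16: +0.0252
  t17: -0.4871
  t18: +1.2009
  t19: +0.4884
  t20: -0.3269
  t21: +0.2404
  t22: +0.1613
  t23: +0.0034
  t24: -0.1031
  t25: +0.3381
  t26: +0.0259
  t27: +0.1345
  t28: +1.0497
  t29: +0.2902
  t30: +0.3448
  t31: +0.6861
  t32: -0.0314
  t33: -0.0861
  t34: +2.6354
  t35: +0.0066
  t36: +1.3573
  t37: -0.7956
  t38: +1.3437
  t39: +0.3503
  t40: +0.5579
  t41: +1.0962
  t42: -0.2799
  t43: +0.5837
  t44: +1.3288
  t45: -0.4695
  t46: +0.7305
  t47: -0.5959
  t48: +0.0154
  t49: +0.9566
  t50: +0.7153
Σ = +21.9665 → |volume| = 21.97

Directed edges: 150 total, each appears once with its reverse present → watertight.

21.97 WATERTIGHT


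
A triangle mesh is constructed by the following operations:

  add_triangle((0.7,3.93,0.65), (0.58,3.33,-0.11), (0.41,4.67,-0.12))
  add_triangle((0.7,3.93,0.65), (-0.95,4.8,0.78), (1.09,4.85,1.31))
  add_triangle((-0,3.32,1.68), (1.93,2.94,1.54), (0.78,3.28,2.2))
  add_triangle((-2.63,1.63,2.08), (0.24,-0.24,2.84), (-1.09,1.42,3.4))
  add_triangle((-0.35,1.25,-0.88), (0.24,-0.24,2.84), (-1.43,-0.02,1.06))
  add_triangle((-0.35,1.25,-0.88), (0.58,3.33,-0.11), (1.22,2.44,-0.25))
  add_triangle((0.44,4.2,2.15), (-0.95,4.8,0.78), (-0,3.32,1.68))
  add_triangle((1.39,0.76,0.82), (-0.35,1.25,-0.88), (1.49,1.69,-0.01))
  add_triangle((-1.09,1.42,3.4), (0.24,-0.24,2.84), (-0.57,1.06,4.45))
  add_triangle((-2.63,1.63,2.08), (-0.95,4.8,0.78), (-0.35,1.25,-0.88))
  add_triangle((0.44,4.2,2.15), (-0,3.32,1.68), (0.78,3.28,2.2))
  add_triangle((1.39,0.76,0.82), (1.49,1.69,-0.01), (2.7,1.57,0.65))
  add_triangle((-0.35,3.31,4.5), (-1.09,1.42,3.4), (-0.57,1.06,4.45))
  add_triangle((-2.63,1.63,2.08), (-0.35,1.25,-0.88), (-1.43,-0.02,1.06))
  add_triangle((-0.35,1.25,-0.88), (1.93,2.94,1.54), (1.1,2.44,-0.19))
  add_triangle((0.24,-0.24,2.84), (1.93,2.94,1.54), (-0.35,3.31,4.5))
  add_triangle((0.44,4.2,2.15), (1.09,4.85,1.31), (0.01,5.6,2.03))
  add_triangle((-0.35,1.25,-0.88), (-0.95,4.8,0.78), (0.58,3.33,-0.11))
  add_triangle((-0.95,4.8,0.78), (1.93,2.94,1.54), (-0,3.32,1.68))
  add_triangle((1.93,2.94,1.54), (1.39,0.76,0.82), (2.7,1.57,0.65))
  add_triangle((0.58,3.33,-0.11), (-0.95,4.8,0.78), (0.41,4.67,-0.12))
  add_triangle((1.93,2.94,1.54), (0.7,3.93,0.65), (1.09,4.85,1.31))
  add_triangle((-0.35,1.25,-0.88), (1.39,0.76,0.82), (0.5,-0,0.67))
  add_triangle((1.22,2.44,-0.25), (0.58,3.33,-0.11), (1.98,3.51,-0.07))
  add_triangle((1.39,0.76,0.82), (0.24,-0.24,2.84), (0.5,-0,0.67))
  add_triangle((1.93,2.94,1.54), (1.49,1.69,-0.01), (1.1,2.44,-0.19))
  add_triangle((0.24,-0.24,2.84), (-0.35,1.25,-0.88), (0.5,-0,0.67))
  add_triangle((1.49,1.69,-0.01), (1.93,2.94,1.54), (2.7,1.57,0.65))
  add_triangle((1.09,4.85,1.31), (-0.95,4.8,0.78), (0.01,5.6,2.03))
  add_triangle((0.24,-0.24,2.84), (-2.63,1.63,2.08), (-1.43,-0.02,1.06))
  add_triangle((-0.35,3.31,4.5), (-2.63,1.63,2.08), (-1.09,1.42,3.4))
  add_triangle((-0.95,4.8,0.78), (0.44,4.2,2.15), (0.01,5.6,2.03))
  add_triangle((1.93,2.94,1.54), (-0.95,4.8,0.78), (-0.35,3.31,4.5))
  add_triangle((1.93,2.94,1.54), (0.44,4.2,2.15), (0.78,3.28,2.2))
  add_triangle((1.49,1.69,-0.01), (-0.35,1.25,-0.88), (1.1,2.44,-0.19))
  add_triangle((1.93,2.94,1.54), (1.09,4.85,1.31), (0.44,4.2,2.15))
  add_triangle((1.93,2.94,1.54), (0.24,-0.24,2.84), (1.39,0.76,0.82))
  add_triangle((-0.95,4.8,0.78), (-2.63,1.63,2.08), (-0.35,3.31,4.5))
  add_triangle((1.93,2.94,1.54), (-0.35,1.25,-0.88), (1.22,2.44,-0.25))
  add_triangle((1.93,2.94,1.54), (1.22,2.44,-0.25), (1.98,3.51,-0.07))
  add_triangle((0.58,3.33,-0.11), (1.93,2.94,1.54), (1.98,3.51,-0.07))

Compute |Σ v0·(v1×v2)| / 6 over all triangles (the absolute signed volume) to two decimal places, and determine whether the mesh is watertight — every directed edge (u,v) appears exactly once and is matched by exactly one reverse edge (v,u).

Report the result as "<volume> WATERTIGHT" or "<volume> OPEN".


35.75 OPEN

Per-triangle v0·(v1×v2)/6:
  t1: +0.1749
  t2: +0.5983
  t3: -0.5544
  t4: +1.0902
  t5: -0.8365
  t6: +0.4234
  t7: +0.3885
  t8: -0.1603
  t9: +0.1717
  t10: +2.1483
  t11: +0.1209
  t12: -0.1719
  t13: +1.1889
  t14: +0.4917
  t15: +0.4647
  t16: +4.2051
  t17: +0.8142
  t18: +1.1271
  t19: -1.7334
  t20: +0.4204
  t21: -0.1762
  t22: +0.3117
  t23: -0.0826
  t24: +0.1489
  t25: +0.1386
  t26: +0.4939
  t27: -0.2541
  t28: +0.7001
  t29: +1.3698
  t30: +1.2064
  t31: +2.0628
  t32: +0.1739
  t33: +7.7026
  t34: +0.5808
  t35: +0.1866
  t36: +1.3458
  t37: +1.2127
  t38: +7.7568
  t39: -0.5894
  t40: -0.1143
  t41: +1.2074
Σ = +35.7543 → |volume| = 35.75

Directed edges: 123 total; 9 unmatched, e.g. (0.7,3.93,0.65)→(0.58,3.33,-0.11) → open.
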